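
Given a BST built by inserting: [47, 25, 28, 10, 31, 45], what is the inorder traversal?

Tree insertion order: [47, 25, 28, 10, 31, 45]
Tree (level-order array): [47, 25, None, 10, 28, None, None, None, 31, None, 45]
Inorder traversal: [10, 25, 28, 31, 45, 47]


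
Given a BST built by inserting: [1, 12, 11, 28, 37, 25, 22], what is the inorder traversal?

Tree insertion order: [1, 12, 11, 28, 37, 25, 22]
Tree (level-order array): [1, None, 12, 11, 28, None, None, 25, 37, 22]
Inorder traversal: [1, 11, 12, 22, 25, 28, 37]


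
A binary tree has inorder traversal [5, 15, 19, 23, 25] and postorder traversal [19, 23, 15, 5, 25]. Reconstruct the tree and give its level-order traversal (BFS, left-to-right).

Inorder:   [5, 15, 19, 23, 25]
Postorder: [19, 23, 15, 5, 25]
Algorithm: postorder visits root last, so walk postorder right-to-left;
each value is the root of the current inorder slice — split it at that
value, recurse on the right subtree first, then the left.
Recursive splits:
  root=25; inorder splits into left=[5, 15, 19, 23], right=[]
  root=5; inorder splits into left=[], right=[15, 19, 23]
  root=15; inorder splits into left=[], right=[19, 23]
  root=23; inorder splits into left=[19], right=[]
  root=19; inorder splits into left=[], right=[]
Reconstructed level-order: [25, 5, 15, 23, 19]


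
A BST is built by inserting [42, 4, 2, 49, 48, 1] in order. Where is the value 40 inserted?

Starting tree (level order): [42, 4, 49, 2, None, 48, None, 1]
Insertion path: 42 -> 4
Result: insert 40 as right child of 4
Final tree (level order): [42, 4, 49, 2, 40, 48, None, 1]


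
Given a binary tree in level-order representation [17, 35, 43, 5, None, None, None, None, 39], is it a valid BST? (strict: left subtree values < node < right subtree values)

Level-order array: [17, 35, 43, 5, None, None, None, None, 39]
Validate using subtree bounds (lo, hi): at each node, require lo < value < hi,
then recurse left with hi=value and right with lo=value.
Preorder trace (stopping at first violation):
  at node 17 with bounds (-inf, +inf): OK
  at node 35 with bounds (-inf, 17): VIOLATION
Node 35 violates its bound: not (-inf < 35 < 17).
Result: Not a valid BST


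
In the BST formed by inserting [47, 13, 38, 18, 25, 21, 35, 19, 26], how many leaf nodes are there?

Tree built from: [47, 13, 38, 18, 25, 21, 35, 19, 26]
Tree (level-order array): [47, 13, None, None, 38, 18, None, None, 25, 21, 35, 19, None, 26]
Rule: A leaf has 0 children.
Per-node child counts:
  node 47: 1 child(ren)
  node 13: 1 child(ren)
  node 38: 1 child(ren)
  node 18: 1 child(ren)
  node 25: 2 child(ren)
  node 21: 1 child(ren)
  node 19: 0 child(ren)
  node 35: 1 child(ren)
  node 26: 0 child(ren)
Matching nodes: [19, 26]
Count of leaf nodes: 2


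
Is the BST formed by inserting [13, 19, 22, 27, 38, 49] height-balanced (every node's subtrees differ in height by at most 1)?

Tree (level-order array): [13, None, 19, None, 22, None, 27, None, 38, None, 49]
Definition: a tree is height-balanced if, at every node, |h(left) - h(right)| <= 1 (empty subtree has height -1).
Bottom-up per-node check:
  node 49: h_left=-1, h_right=-1, diff=0 [OK], height=0
  node 38: h_left=-1, h_right=0, diff=1 [OK], height=1
  node 27: h_left=-1, h_right=1, diff=2 [FAIL (|-1-1|=2 > 1)], height=2
  node 22: h_left=-1, h_right=2, diff=3 [FAIL (|-1-2|=3 > 1)], height=3
  node 19: h_left=-1, h_right=3, diff=4 [FAIL (|-1-3|=4 > 1)], height=4
  node 13: h_left=-1, h_right=4, diff=5 [FAIL (|-1-4|=5 > 1)], height=5
Node 27 violates the condition: |-1 - 1| = 2 > 1.
Result: Not balanced


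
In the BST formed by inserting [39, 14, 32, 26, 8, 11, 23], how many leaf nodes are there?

Tree built from: [39, 14, 32, 26, 8, 11, 23]
Tree (level-order array): [39, 14, None, 8, 32, None, 11, 26, None, None, None, 23]
Rule: A leaf has 0 children.
Per-node child counts:
  node 39: 1 child(ren)
  node 14: 2 child(ren)
  node 8: 1 child(ren)
  node 11: 0 child(ren)
  node 32: 1 child(ren)
  node 26: 1 child(ren)
  node 23: 0 child(ren)
Matching nodes: [11, 23]
Count of leaf nodes: 2


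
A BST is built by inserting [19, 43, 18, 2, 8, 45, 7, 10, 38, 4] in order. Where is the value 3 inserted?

Starting tree (level order): [19, 18, 43, 2, None, 38, 45, None, 8, None, None, None, None, 7, 10, 4]
Insertion path: 19 -> 18 -> 2 -> 8 -> 7 -> 4
Result: insert 3 as left child of 4
Final tree (level order): [19, 18, 43, 2, None, 38, 45, None, 8, None, None, None, None, 7, 10, 4, None, None, None, 3]


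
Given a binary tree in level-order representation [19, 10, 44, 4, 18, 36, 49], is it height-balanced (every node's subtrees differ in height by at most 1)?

Tree (level-order array): [19, 10, 44, 4, 18, 36, 49]
Definition: a tree is height-balanced if, at every node, |h(left) - h(right)| <= 1 (empty subtree has height -1).
Bottom-up per-node check:
  node 4: h_left=-1, h_right=-1, diff=0 [OK], height=0
  node 18: h_left=-1, h_right=-1, diff=0 [OK], height=0
  node 10: h_left=0, h_right=0, diff=0 [OK], height=1
  node 36: h_left=-1, h_right=-1, diff=0 [OK], height=0
  node 49: h_left=-1, h_right=-1, diff=0 [OK], height=0
  node 44: h_left=0, h_right=0, diff=0 [OK], height=1
  node 19: h_left=1, h_right=1, diff=0 [OK], height=2
All nodes satisfy the balance condition.
Result: Balanced


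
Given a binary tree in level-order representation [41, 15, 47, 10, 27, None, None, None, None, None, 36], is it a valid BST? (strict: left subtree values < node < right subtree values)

Level-order array: [41, 15, 47, 10, 27, None, None, None, None, None, 36]
Validate using subtree bounds (lo, hi): at each node, require lo < value < hi,
then recurse left with hi=value and right with lo=value.
Preorder trace (stopping at first violation):
  at node 41 with bounds (-inf, +inf): OK
  at node 15 with bounds (-inf, 41): OK
  at node 10 with bounds (-inf, 15): OK
  at node 27 with bounds (15, 41): OK
  at node 36 with bounds (27, 41): OK
  at node 47 with bounds (41, +inf): OK
No violation found at any node.
Result: Valid BST


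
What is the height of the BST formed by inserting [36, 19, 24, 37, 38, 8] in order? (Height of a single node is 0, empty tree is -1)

Insertion order: [36, 19, 24, 37, 38, 8]
Tree (level-order array): [36, 19, 37, 8, 24, None, 38]
Compute height bottom-up (empty subtree = -1):
  height(8) = 1 + max(-1, -1) = 0
  height(24) = 1 + max(-1, -1) = 0
  height(19) = 1 + max(0, 0) = 1
  height(38) = 1 + max(-1, -1) = 0
  height(37) = 1 + max(-1, 0) = 1
  height(36) = 1 + max(1, 1) = 2
Height = 2


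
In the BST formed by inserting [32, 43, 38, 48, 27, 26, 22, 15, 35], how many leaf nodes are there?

Tree built from: [32, 43, 38, 48, 27, 26, 22, 15, 35]
Tree (level-order array): [32, 27, 43, 26, None, 38, 48, 22, None, 35, None, None, None, 15]
Rule: A leaf has 0 children.
Per-node child counts:
  node 32: 2 child(ren)
  node 27: 1 child(ren)
  node 26: 1 child(ren)
  node 22: 1 child(ren)
  node 15: 0 child(ren)
  node 43: 2 child(ren)
  node 38: 1 child(ren)
  node 35: 0 child(ren)
  node 48: 0 child(ren)
Matching nodes: [15, 35, 48]
Count of leaf nodes: 3


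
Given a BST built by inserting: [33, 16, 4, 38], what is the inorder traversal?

Tree insertion order: [33, 16, 4, 38]
Tree (level-order array): [33, 16, 38, 4]
Inorder traversal: [4, 16, 33, 38]


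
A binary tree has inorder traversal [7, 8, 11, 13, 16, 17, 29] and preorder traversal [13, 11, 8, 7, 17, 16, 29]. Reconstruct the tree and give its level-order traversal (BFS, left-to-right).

Inorder:  [7, 8, 11, 13, 16, 17, 29]
Preorder: [13, 11, 8, 7, 17, 16, 29]
Algorithm: preorder visits root first, so consume preorder in order;
for each root, split the current inorder slice at that value into
left-subtree inorder and right-subtree inorder, then recurse.
Recursive splits:
  root=13; inorder splits into left=[7, 8, 11], right=[16, 17, 29]
  root=11; inorder splits into left=[7, 8], right=[]
  root=8; inorder splits into left=[7], right=[]
  root=7; inorder splits into left=[], right=[]
  root=17; inorder splits into left=[16], right=[29]
  root=16; inorder splits into left=[], right=[]
  root=29; inorder splits into left=[], right=[]
Reconstructed level-order: [13, 11, 17, 8, 16, 29, 7]


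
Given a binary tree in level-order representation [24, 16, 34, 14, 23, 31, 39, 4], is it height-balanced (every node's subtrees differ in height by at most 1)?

Tree (level-order array): [24, 16, 34, 14, 23, 31, 39, 4]
Definition: a tree is height-balanced if, at every node, |h(left) - h(right)| <= 1 (empty subtree has height -1).
Bottom-up per-node check:
  node 4: h_left=-1, h_right=-1, diff=0 [OK], height=0
  node 14: h_left=0, h_right=-1, diff=1 [OK], height=1
  node 23: h_left=-1, h_right=-1, diff=0 [OK], height=0
  node 16: h_left=1, h_right=0, diff=1 [OK], height=2
  node 31: h_left=-1, h_right=-1, diff=0 [OK], height=0
  node 39: h_left=-1, h_right=-1, diff=0 [OK], height=0
  node 34: h_left=0, h_right=0, diff=0 [OK], height=1
  node 24: h_left=2, h_right=1, diff=1 [OK], height=3
All nodes satisfy the balance condition.
Result: Balanced


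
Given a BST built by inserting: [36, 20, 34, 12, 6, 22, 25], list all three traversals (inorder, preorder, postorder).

Tree insertion order: [36, 20, 34, 12, 6, 22, 25]
Tree (level-order array): [36, 20, None, 12, 34, 6, None, 22, None, None, None, None, 25]
Inorder (L, root, R): [6, 12, 20, 22, 25, 34, 36]
Preorder (root, L, R): [36, 20, 12, 6, 34, 22, 25]
Postorder (L, R, root): [6, 12, 25, 22, 34, 20, 36]


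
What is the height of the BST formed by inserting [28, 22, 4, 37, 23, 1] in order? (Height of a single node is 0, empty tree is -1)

Insertion order: [28, 22, 4, 37, 23, 1]
Tree (level-order array): [28, 22, 37, 4, 23, None, None, 1]
Compute height bottom-up (empty subtree = -1):
  height(1) = 1 + max(-1, -1) = 0
  height(4) = 1 + max(0, -1) = 1
  height(23) = 1 + max(-1, -1) = 0
  height(22) = 1 + max(1, 0) = 2
  height(37) = 1 + max(-1, -1) = 0
  height(28) = 1 + max(2, 0) = 3
Height = 3


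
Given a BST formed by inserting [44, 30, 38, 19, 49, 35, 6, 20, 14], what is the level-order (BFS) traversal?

Tree insertion order: [44, 30, 38, 19, 49, 35, 6, 20, 14]
Tree (level-order array): [44, 30, 49, 19, 38, None, None, 6, 20, 35, None, None, 14]
BFS from the root, enqueuing left then right child of each popped node:
  queue [44] -> pop 44, enqueue [30, 49], visited so far: [44]
  queue [30, 49] -> pop 30, enqueue [19, 38], visited so far: [44, 30]
  queue [49, 19, 38] -> pop 49, enqueue [none], visited so far: [44, 30, 49]
  queue [19, 38] -> pop 19, enqueue [6, 20], visited so far: [44, 30, 49, 19]
  queue [38, 6, 20] -> pop 38, enqueue [35], visited so far: [44, 30, 49, 19, 38]
  queue [6, 20, 35] -> pop 6, enqueue [14], visited so far: [44, 30, 49, 19, 38, 6]
  queue [20, 35, 14] -> pop 20, enqueue [none], visited so far: [44, 30, 49, 19, 38, 6, 20]
  queue [35, 14] -> pop 35, enqueue [none], visited so far: [44, 30, 49, 19, 38, 6, 20, 35]
  queue [14] -> pop 14, enqueue [none], visited so far: [44, 30, 49, 19, 38, 6, 20, 35, 14]
Result: [44, 30, 49, 19, 38, 6, 20, 35, 14]


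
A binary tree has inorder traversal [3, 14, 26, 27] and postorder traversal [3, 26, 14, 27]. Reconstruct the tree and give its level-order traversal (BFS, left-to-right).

Inorder:   [3, 14, 26, 27]
Postorder: [3, 26, 14, 27]
Algorithm: postorder visits root last, so walk postorder right-to-left;
each value is the root of the current inorder slice — split it at that
value, recurse on the right subtree first, then the left.
Recursive splits:
  root=27; inorder splits into left=[3, 14, 26], right=[]
  root=14; inorder splits into left=[3], right=[26]
  root=26; inorder splits into left=[], right=[]
  root=3; inorder splits into left=[], right=[]
Reconstructed level-order: [27, 14, 3, 26]


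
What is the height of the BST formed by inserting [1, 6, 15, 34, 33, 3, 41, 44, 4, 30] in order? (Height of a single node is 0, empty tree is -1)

Insertion order: [1, 6, 15, 34, 33, 3, 41, 44, 4, 30]
Tree (level-order array): [1, None, 6, 3, 15, None, 4, None, 34, None, None, 33, 41, 30, None, None, 44]
Compute height bottom-up (empty subtree = -1):
  height(4) = 1 + max(-1, -1) = 0
  height(3) = 1 + max(-1, 0) = 1
  height(30) = 1 + max(-1, -1) = 0
  height(33) = 1 + max(0, -1) = 1
  height(44) = 1 + max(-1, -1) = 0
  height(41) = 1 + max(-1, 0) = 1
  height(34) = 1 + max(1, 1) = 2
  height(15) = 1 + max(-1, 2) = 3
  height(6) = 1 + max(1, 3) = 4
  height(1) = 1 + max(-1, 4) = 5
Height = 5


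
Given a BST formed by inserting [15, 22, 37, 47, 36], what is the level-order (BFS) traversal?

Tree insertion order: [15, 22, 37, 47, 36]
Tree (level-order array): [15, None, 22, None, 37, 36, 47]
BFS from the root, enqueuing left then right child of each popped node:
  queue [15] -> pop 15, enqueue [22], visited so far: [15]
  queue [22] -> pop 22, enqueue [37], visited so far: [15, 22]
  queue [37] -> pop 37, enqueue [36, 47], visited so far: [15, 22, 37]
  queue [36, 47] -> pop 36, enqueue [none], visited so far: [15, 22, 37, 36]
  queue [47] -> pop 47, enqueue [none], visited so far: [15, 22, 37, 36, 47]
Result: [15, 22, 37, 36, 47]


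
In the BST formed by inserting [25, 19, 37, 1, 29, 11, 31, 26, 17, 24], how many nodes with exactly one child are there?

Tree built from: [25, 19, 37, 1, 29, 11, 31, 26, 17, 24]
Tree (level-order array): [25, 19, 37, 1, 24, 29, None, None, 11, None, None, 26, 31, None, 17]
Rule: These are nodes with exactly 1 non-null child.
Per-node child counts:
  node 25: 2 child(ren)
  node 19: 2 child(ren)
  node 1: 1 child(ren)
  node 11: 1 child(ren)
  node 17: 0 child(ren)
  node 24: 0 child(ren)
  node 37: 1 child(ren)
  node 29: 2 child(ren)
  node 26: 0 child(ren)
  node 31: 0 child(ren)
Matching nodes: [1, 11, 37]
Count of nodes with exactly one child: 3


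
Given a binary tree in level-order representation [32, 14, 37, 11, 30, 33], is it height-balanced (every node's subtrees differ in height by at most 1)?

Tree (level-order array): [32, 14, 37, 11, 30, 33]
Definition: a tree is height-balanced if, at every node, |h(left) - h(right)| <= 1 (empty subtree has height -1).
Bottom-up per-node check:
  node 11: h_left=-1, h_right=-1, diff=0 [OK], height=0
  node 30: h_left=-1, h_right=-1, diff=0 [OK], height=0
  node 14: h_left=0, h_right=0, diff=0 [OK], height=1
  node 33: h_left=-1, h_right=-1, diff=0 [OK], height=0
  node 37: h_left=0, h_right=-1, diff=1 [OK], height=1
  node 32: h_left=1, h_right=1, diff=0 [OK], height=2
All nodes satisfy the balance condition.
Result: Balanced


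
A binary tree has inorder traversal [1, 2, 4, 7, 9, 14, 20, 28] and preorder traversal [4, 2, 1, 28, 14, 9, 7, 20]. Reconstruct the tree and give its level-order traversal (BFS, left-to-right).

Inorder:  [1, 2, 4, 7, 9, 14, 20, 28]
Preorder: [4, 2, 1, 28, 14, 9, 7, 20]
Algorithm: preorder visits root first, so consume preorder in order;
for each root, split the current inorder slice at that value into
left-subtree inorder and right-subtree inorder, then recurse.
Recursive splits:
  root=4; inorder splits into left=[1, 2], right=[7, 9, 14, 20, 28]
  root=2; inorder splits into left=[1], right=[]
  root=1; inorder splits into left=[], right=[]
  root=28; inorder splits into left=[7, 9, 14, 20], right=[]
  root=14; inorder splits into left=[7, 9], right=[20]
  root=9; inorder splits into left=[7], right=[]
  root=7; inorder splits into left=[], right=[]
  root=20; inorder splits into left=[], right=[]
Reconstructed level-order: [4, 2, 28, 1, 14, 9, 20, 7]


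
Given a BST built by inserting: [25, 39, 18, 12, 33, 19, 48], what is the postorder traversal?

Tree insertion order: [25, 39, 18, 12, 33, 19, 48]
Tree (level-order array): [25, 18, 39, 12, 19, 33, 48]
Postorder traversal: [12, 19, 18, 33, 48, 39, 25]


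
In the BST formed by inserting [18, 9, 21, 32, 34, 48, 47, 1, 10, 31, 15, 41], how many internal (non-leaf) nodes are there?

Tree built from: [18, 9, 21, 32, 34, 48, 47, 1, 10, 31, 15, 41]
Tree (level-order array): [18, 9, 21, 1, 10, None, 32, None, None, None, 15, 31, 34, None, None, None, None, None, 48, 47, None, 41]
Rule: An internal node has at least one child.
Per-node child counts:
  node 18: 2 child(ren)
  node 9: 2 child(ren)
  node 1: 0 child(ren)
  node 10: 1 child(ren)
  node 15: 0 child(ren)
  node 21: 1 child(ren)
  node 32: 2 child(ren)
  node 31: 0 child(ren)
  node 34: 1 child(ren)
  node 48: 1 child(ren)
  node 47: 1 child(ren)
  node 41: 0 child(ren)
Matching nodes: [18, 9, 10, 21, 32, 34, 48, 47]
Count of internal (non-leaf) nodes: 8


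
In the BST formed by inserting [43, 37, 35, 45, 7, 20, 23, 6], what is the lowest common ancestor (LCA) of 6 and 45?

Tree insertion order: [43, 37, 35, 45, 7, 20, 23, 6]
Tree (level-order array): [43, 37, 45, 35, None, None, None, 7, None, 6, 20, None, None, None, 23]
In a BST, the LCA of p=6, q=45 is the first node v on the
root-to-leaf path with p <= v <= q (go left if both < v, right if both > v).
Walk from root:
  at 43: 6 <= 43 <= 45, this is the LCA
LCA = 43


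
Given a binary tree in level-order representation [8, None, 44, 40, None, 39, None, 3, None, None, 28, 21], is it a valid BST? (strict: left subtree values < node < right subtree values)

Level-order array: [8, None, 44, 40, None, 39, None, 3, None, None, 28, 21]
Validate using subtree bounds (lo, hi): at each node, require lo < value < hi,
then recurse left with hi=value and right with lo=value.
Preorder trace (stopping at first violation):
  at node 8 with bounds (-inf, +inf): OK
  at node 44 with bounds (8, +inf): OK
  at node 40 with bounds (8, 44): OK
  at node 39 with bounds (8, 40): OK
  at node 3 with bounds (8, 39): VIOLATION
Node 3 violates its bound: not (8 < 3 < 39).
Result: Not a valid BST


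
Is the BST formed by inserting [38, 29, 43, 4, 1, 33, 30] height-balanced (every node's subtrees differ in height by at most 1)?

Tree (level-order array): [38, 29, 43, 4, 33, None, None, 1, None, 30]
Definition: a tree is height-balanced if, at every node, |h(left) - h(right)| <= 1 (empty subtree has height -1).
Bottom-up per-node check:
  node 1: h_left=-1, h_right=-1, diff=0 [OK], height=0
  node 4: h_left=0, h_right=-1, diff=1 [OK], height=1
  node 30: h_left=-1, h_right=-1, diff=0 [OK], height=0
  node 33: h_left=0, h_right=-1, diff=1 [OK], height=1
  node 29: h_left=1, h_right=1, diff=0 [OK], height=2
  node 43: h_left=-1, h_right=-1, diff=0 [OK], height=0
  node 38: h_left=2, h_right=0, diff=2 [FAIL (|2-0|=2 > 1)], height=3
Node 38 violates the condition: |2 - 0| = 2 > 1.
Result: Not balanced


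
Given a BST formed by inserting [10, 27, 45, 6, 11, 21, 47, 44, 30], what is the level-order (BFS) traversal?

Tree insertion order: [10, 27, 45, 6, 11, 21, 47, 44, 30]
Tree (level-order array): [10, 6, 27, None, None, 11, 45, None, 21, 44, 47, None, None, 30]
BFS from the root, enqueuing left then right child of each popped node:
  queue [10] -> pop 10, enqueue [6, 27], visited so far: [10]
  queue [6, 27] -> pop 6, enqueue [none], visited so far: [10, 6]
  queue [27] -> pop 27, enqueue [11, 45], visited so far: [10, 6, 27]
  queue [11, 45] -> pop 11, enqueue [21], visited so far: [10, 6, 27, 11]
  queue [45, 21] -> pop 45, enqueue [44, 47], visited so far: [10, 6, 27, 11, 45]
  queue [21, 44, 47] -> pop 21, enqueue [none], visited so far: [10, 6, 27, 11, 45, 21]
  queue [44, 47] -> pop 44, enqueue [30], visited so far: [10, 6, 27, 11, 45, 21, 44]
  queue [47, 30] -> pop 47, enqueue [none], visited so far: [10, 6, 27, 11, 45, 21, 44, 47]
  queue [30] -> pop 30, enqueue [none], visited so far: [10, 6, 27, 11, 45, 21, 44, 47, 30]
Result: [10, 6, 27, 11, 45, 21, 44, 47, 30]


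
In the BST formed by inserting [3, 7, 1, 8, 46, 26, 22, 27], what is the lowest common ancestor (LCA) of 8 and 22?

Tree insertion order: [3, 7, 1, 8, 46, 26, 22, 27]
Tree (level-order array): [3, 1, 7, None, None, None, 8, None, 46, 26, None, 22, 27]
In a BST, the LCA of p=8, q=22 is the first node v on the
root-to-leaf path with p <= v <= q (go left if both < v, right if both > v).
Walk from root:
  at 3: both 8 and 22 > 3, go right
  at 7: both 8 and 22 > 7, go right
  at 8: 8 <= 8 <= 22, this is the LCA
LCA = 8


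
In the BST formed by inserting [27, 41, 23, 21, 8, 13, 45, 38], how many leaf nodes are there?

Tree built from: [27, 41, 23, 21, 8, 13, 45, 38]
Tree (level-order array): [27, 23, 41, 21, None, 38, 45, 8, None, None, None, None, None, None, 13]
Rule: A leaf has 0 children.
Per-node child counts:
  node 27: 2 child(ren)
  node 23: 1 child(ren)
  node 21: 1 child(ren)
  node 8: 1 child(ren)
  node 13: 0 child(ren)
  node 41: 2 child(ren)
  node 38: 0 child(ren)
  node 45: 0 child(ren)
Matching nodes: [13, 38, 45]
Count of leaf nodes: 3


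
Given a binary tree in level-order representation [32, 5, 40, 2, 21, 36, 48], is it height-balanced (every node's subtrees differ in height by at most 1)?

Tree (level-order array): [32, 5, 40, 2, 21, 36, 48]
Definition: a tree is height-balanced if, at every node, |h(left) - h(right)| <= 1 (empty subtree has height -1).
Bottom-up per-node check:
  node 2: h_left=-1, h_right=-1, diff=0 [OK], height=0
  node 21: h_left=-1, h_right=-1, diff=0 [OK], height=0
  node 5: h_left=0, h_right=0, diff=0 [OK], height=1
  node 36: h_left=-1, h_right=-1, diff=0 [OK], height=0
  node 48: h_left=-1, h_right=-1, diff=0 [OK], height=0
  node 40: h_left=0, h_right=0, diff=0 [OK], height=1
  node 32: h_left=1, h_right=1, diff=0 [OK], height=2
All nodes satisfy the balance condition.
Result: Balanced


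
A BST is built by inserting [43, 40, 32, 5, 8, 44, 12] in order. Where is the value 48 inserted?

Starting tree (level order): [43, 40, 44, 32, None, None, None, 5, None, None, 8, None, 12]
Insertion path: 43 -> 44
Result: insert 48 as right child of 44
Final tree (level order): [43, 40, 44, 32, None, None, 48, 5, None, None, None, None, 8, None, 12]


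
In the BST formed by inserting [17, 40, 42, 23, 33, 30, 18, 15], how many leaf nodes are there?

Tree built from: [17, 40, 42, 23, 33, 30, 18, 15]
Tree (level-order array): [17, 15, 40, None, None, 23, 42, 18, 33, None, None, None, None, 30]
Rule: A leaf has 0 children.
Per-node child counts:
  node 17: 2 child(ren)
  node 15: 0 child(ren)
  node 40: 2 child(ren)
  node 23: 2 child(ren)
  node 18: 0 child(ren)
  node 33: 1 child(ren)
  node 30: 0 child(ren)
  node 42: 0 child(ren)
Matching nodes: [15, 18, 30, 42]
Count of leaf nodes: 4


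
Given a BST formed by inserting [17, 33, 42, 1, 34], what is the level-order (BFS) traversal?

Tree insertion order: [17, 33, 42, 1, 34]
Tree (level-order array): [17, 1, 33, None, None, None, 42, 34]
BFS from the root, enqueuing left then right child of each popped node:
  queue [17] -> pop 17, enqueue [1, 33], visited so far: [17]
  queue [1, 33] -> pop 1, enqueue [none], visited so far: [17, 1]
  queue [33] -> pop 33, enqueue [42], visited so far: [17, 1, 33]
  queue [42] -> pop 42, enqueue [34], visited so far: [17, 1, 33, 42]
  queue [34] -> pop 34, enqueue [none], visited so far: [17, 1, 33, 42, 34]
Result: [17, 1, 33, 42, 34]


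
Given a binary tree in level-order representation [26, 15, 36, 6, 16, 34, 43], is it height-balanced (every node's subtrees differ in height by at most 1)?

Tree (level-order array): [26, 15, 36, 6, 16, 34, 43]
Definition: a tree is height-balanced if, at every node, |h(left) - h(right)| <= 1 (empty subtree has height -1).
Bottom-up per-node check:
  node 6: h_left=-1, h_right=-1, diff=0 [OK], height=0
  node 16: h_left=-1, h_right=-1, diff=0 [OK], height=0
  node 15: h_left=0, h_right=0, diff=0 [OK], height=1
  node 34: h_left=-1, h_right=-1, diff=0 [OK], height=0
  node 43: h_left=-1, h_right=-1, diff=0 [OK], height=0
  node 36: h_left=0, h_right=0, diff=0 [OK], height=1
  node 26: h_left=1, h_right=1, diff=0 [OK], height=2
All nodes satisfy the balance condition.
Result: Balanced


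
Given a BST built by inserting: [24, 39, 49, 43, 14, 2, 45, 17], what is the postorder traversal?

Tree insertion order: [24, 39, 49, 43, 14, 2, 45, 17]
Tree (level-order array): [24, 14, 39, 2, 17, None, 49, None, None, None, None, 43, None, None, 45]
Postorder traversal: [2, 17, 14, 45, 43, 49, 39, 24]


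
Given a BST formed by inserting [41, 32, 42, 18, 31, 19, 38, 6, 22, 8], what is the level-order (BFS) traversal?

Tree insertion order: [41, 32, 42, 18, 31, 19, 38, 6, 22, 8]
Tree (level-order array): [41, 32, 42, 18, 38, None, None, 6, 31, None, None, None, 8, 19, None, None, None, None, 22]
BFS from the root, enqueuing left then right child of each popped node:
  queue [41] -> pop 41, enqueue [32, 42], visited so far: [41]
  queue [32, 42] -> pop 32, enqueue [18, 38], visited so far: [41, 32]
  queue [42, 18, 38] -> pop 42, enqueue [none], visited so far: [41, 32, 42]
  queue [18, 38] -> pop 18, enqueue [6, 31], visited so far: [41, 32, 42, 18]
  queue [38, 6, 31] -> pop 38, enqueue [none], visited so far: [41, 32, 42, 18, 38]
  queue [6, 31] -> pop 6, enqueue [8], visited so far: [41, 32, 42, 18, 38, 6]
  queue [31, 8] -> pop 31, enqueue [19], visited so far: [41, 32, 42, 18, 38, 6, 31]
  queue [8, 19] -> pop 8, enqueue [none], visited so far: [41, 32, 42, 18, 38, 6, 31, 8]
  queue [19] -> pop 19, enqueue [22], visited so far: [41, 32, 42, 18, 38, 6, 31, 8, 19]
  queue [22] -> pop 22, enqueue [none], visited so far: [41, 32, 42, 18, 38, 6, 31, 8, 19, 22]
Result: [41, 32, 42, 18, 38, 6, 31, 8, 19, 22]


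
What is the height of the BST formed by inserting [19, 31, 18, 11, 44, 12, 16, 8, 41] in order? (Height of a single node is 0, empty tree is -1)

Insertion order: [19, 31, 18, 11, 44, 12, 16, 8, 41]
Tree (level-order array): [19, 18, 31, 11, None, None, 44, 8, 12, 41, None, None, None, None, 16]
Compute height bottom-up (empty subtree = -1):
  height(8) = 1 + max(-1, -1) = 0
  height(16) = 1 + max(-1, -1) = 0
  height(12) = 1 + max(-1, 0) = 1
  height(11) = 1 + max(0, 1) = 2
  height(18) = 1 + max(2, -1) = 3
  height(41) = 1 + max(-1, -1) = 0
  height(44) = 1 + max(0, -1) = 1
  height(31) = 1 + max(-1, 1) = 2
  height(19) = 1 + max(3, 2) = 4
Height = 4


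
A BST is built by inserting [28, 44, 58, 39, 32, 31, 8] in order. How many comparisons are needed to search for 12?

Search path for 12: 28 -> 8
Found: False
Comparisons: 2


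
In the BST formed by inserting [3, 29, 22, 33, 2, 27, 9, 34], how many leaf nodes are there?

Tree built from: [3, 29, 22, 33, 2, 27, 9, 34]
Tree (level-order array): [3, 2, 29, None, None, 22, 33, 9, 27, None, 34]
Rule: A leaf has 0 children.
Per-node child counts:
  node 3: 2 child(ren)
  node 2: 0 child(ren)
  node 29: 2 child(ren)
  node 22: 2 child(ren)
  node 9: 0 child(ren)
  node 27: 0 child(ren)
  node 33: 1 child(ren)
  node 34: 0 child(ren)
Matching nodes: [2, 9, 27, 34]
Count of leaf nodes: 4


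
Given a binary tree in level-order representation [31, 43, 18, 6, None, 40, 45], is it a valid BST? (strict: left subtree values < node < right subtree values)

Level-order array: [31, 43, 18, 6, None, 40, 45]
Validate using subtree bounds (lo, hi): at each node, require lo < value < hi,
then recurse left with hi=value and right with lo=value.
Preorder trace (stopping at first violation):
  at node 31 with bounds (-inf, +inf): OK
  at node 43 with bounds (-inf, 31): VIOLATION
Node 43 violates its bound: not (-inf < 43 < 31).
Result: Not a valid BST


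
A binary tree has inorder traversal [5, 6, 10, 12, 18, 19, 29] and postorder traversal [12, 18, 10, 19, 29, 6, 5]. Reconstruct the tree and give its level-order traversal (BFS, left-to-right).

Inorder:   [5, 6, 10, 12, 18, 19, 29]
Postorder: [12, 18, 10, 19, 29, 6, 5]
Algorithm: postorder visits root last, so walk postorder right-to-left;
each value is the root of the current inorder slice — split it at that
value, recurse on the right subtree first, then the left.
Recursive splits:
  root=5; inorder splits into left=[], right=[6, 10, 12, 18, 19, 29]
  root=6; inorder splits into left=[], right=[10, 12, 18, 19, 29]
  root=29; inorder splits into left=[10, 12, 18, 19], right=[]
  root=19; inorder splits into left=[10, 12, 18], right=[]
  root=10; inorder splits into left=[], right=[12, 18]
  root=18; inorder splits into left=[12], right=[]
  root=12; inorder splits into left=[], right=[]
Reconstructed level-order: [5, 6, 29, 19, 10, 18, 12]


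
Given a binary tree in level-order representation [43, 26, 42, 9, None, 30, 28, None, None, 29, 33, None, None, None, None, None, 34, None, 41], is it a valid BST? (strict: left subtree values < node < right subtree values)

Level-order array: [43, 26, 42, 9, None, 30, 28, None, None, 29, 33, None, None, None, None, None, 34, None, 41]
Validate using subtree bounds (lo, hi): at each node, require lo < value < hi,
then recurse left with hi=value and right with lo=value.
Preorder trace (stopping at first violation):
  at node 43 with bounds (-inf, +inf): OK
  at node 26 with bounds (-inf, 43): OK
  at node 9 with bounds (-inf, 26): OK
  at node 42 with bounds (43, +inf): VIOLATION
Node 42 violates its bound: not (43 < 42 < +inf).
Result: Not a valid BST


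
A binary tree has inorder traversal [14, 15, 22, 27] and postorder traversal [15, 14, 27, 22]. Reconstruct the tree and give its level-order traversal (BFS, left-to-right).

Inorder:   [14, 15, 22, 27]
Postorder: [15, 14, 27, 22]
Algorithm: postorder visits root last, so walk postorder right-to-left;
each value is the root of the current inorder slice — split it at that
value, recurse on the right subtree first, then the left.
Recursive splits:
  root=22; inorder splits into left=[14, 15], right=[27]
  root=27; inorder splits into left=[], right=[]
  root=14; inorder splits into left=[], right=[15]
  root=15; inorder splits into left=[], right=[]
Reconstructed level-order: [22, 14, 27, 15]


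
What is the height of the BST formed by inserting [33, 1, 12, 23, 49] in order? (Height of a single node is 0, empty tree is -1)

Insertion order: [33, 1, 12, 23, 49]
Tree (level-order array): [33, 1, 49, None, 12, None, None, None, 23]
Compute height bottom-up (empty subtree = -1):
  height(23) = 1 + max(-1, -1) = 0
  height(12) = 1 + max(-1, 0) = 1
  height(1) = 1 + max(-1, 1) = 2
  height(49) = 1 + max(-1, -1) = 0
  height(33) = 1 + max(2, 0) = 3
Height = 3


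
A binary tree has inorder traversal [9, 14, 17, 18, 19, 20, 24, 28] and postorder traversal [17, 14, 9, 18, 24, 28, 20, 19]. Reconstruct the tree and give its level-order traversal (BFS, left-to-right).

Inorder:   [9, 14, 17, 18, 19, 20, 24, 28]
Postorder: [17, 14, 9, 18, 24, 28, 20, 19]
Algorithm: postorder visits root last, so walk postorder right-to-left;
each value is the root of the current inorder slice — split it at that
value, recurse on the right subtree first, then the left.
Recursive splits:
  root=19; inorder splits into left=[9, 14, 17, 18], right=[20, 24, 28]
  root=20; inorder splits into left=[], right=[24, 28]
  root=28; inorder splits into left=[24], right=[]
  root=24; inorder splits into left=[], right=[]
  root=18; inorder splits into left=[9, 14, 17], right=[]
  root=9; inorder splits into left=[], right=[14, 17]
  root=14; inorder splits into left=[], right=[17]
  root=17; inorder splits into left=[], right=[]
Reconstructed level-order: [19, 18, 20, 9, 28, 14, 24, 17]


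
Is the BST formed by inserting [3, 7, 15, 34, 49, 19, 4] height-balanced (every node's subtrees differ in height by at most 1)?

Tree (level-order array): [3, None, 7, 4, 15, None, None, None, 34, 19, 49]
Definition: a tree is height-balanced if, at every node, |h(left) - h(right)| <= 1 (empty subtree has height -1).
Bottom-up per-node check:
  node 4: h_left=-1, h_right=-1, diff=0 [OK], height=0
  node 19: h_left=-1, h_right=-1, diff=0 [OK], height=0
  node 49: h_left=-1, h_right=-1, diff=0 [OK], height=0
  node 34: h_left=0, h_right=0, diff=0 [OK], height=1
  node 15: h_left=-1, h_right=1, diff=2 [FAIL (|-1-1|=2 > 1)], height=2
  node 7: h_left=0, h_right=2, diff=2 [FAIL (|0-2|=2 > 1)], height=3
  node 3: h_left=-1, h_right=3, diff=4 [FAIL (|-1-3|=4 > 1)], height=4
Node 15 violates the condition: |-1 - 1| = 2 > 1.
Result: Not balanced


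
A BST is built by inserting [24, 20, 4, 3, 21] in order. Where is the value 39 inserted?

Starting tree (level order): [24, 20, None, 4, 21, 3]
Insertion path: 24
Result: insert 39 as right child of 24
Final tree (level order): [24, 20, 39, 4, 21, None, None, 3]


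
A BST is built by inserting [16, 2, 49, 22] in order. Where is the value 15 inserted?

Starting tree (level order): [16, 2, 49, None, None, 22]
Insertion path: 16 -> 2
Result: insert 15 as right child of 2
Final tree (level order): [16, 2, 49, None, 15, 22]


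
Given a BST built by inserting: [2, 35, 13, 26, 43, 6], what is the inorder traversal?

Tree insertion order: [2, 35, 13, 26, 43, 6]
Tree (level-order array): [2, None, 35, 13, 43, 6, 26]
Inorder traversal: [2, 6, 13, 26, 35, 43]


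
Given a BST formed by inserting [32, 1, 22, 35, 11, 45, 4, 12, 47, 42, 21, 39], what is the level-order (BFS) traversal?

Tree insertion order: [32, 1, 22, 35, 11, 45, 4, 12, 47, 42, 21, 39]
Tree (level-order array): [32, 1, 35, None, 22, None, 45, 11, None, 42, 47, 4, 12, 39, None, None, None, None, None, None, 21]
BFS from the root, enqueuing left then right child of each popped node:
  queue [32] -> pop 32, enqueue [1, 35], visited so far: [32]
  queue [1, 35] -> pop 1, enqueue [22], visited so far: [32, 1]
  queue [35, 22] -> pop 35, enqueue [45], visited so far: [32, 1, 35]
  queue [22, 45] -> pop 22, enqueue [11], visited so far: [32, 1, 35, 22]
  queue [45, 11] -> pop 45, enqueue [42, 47], visited so far: [32, 1, 35, 22, 45]
  queue [11, 42, 47] -> pop 11, enqueue [4, 12], visited so far: [32, 1, 35, 22, 45, 11]
  queue [42, 47, 4, 12] -> pop 42, enqueue [39], visited so far: [32, 1, 35, 22, 45, 11, 42]
  queue [47, 4, 12, 39] -> pop 47, enqueue [none], visited so far: [32, 1, 35, 22, 45, 11, 42, 47]
  queue [4, 12, 39] -> pop 4, enqueue [none], visited so far: [32, 1, 35, 22, 45, 11, 42, 47, 4]
  queue [12, 39] -> pop 12, enqueue [21], visited so far: [32, 1, 35, 22, 45, 11, 42, 47, 4, 12]
  queue [39, 21] -> pop 39, enqueue [none], visited so far: [32, 1, 35, 22, 45, 11, 42, 47, 4, 12, 39]
  queue [21] -> pop 21, enqueue [none], visited so far: [32, 1, 35, 22, 45, 11, 42, 47, 4, 12, 39, 21]
Result: [32, 1, 35, 22, 45, 11, 42, 47, 4, 12, 39, 21]


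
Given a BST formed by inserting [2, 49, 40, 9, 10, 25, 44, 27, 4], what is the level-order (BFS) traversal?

Tree insertion order: [2, 49, 40, 9, 10, 25, 44, 27, 4]
Tree (level-order array): [2, None, 49, 40, None, 9, 44, 4, 10, None, None, None, None, None, 25, None, 27]
BFS from the root, enqueuing left then right child of each popped node:
  queue [2] -> pop 2, enqueue [49], visited so far: [2]
  queue [49] -> pop 49, enqueue [40], visited so far: [2, 49]
  queue [40] -> pop 40, enqueue [9, 44], visited so far: [2, 49, 40]
  queue [9, 44] -> pop 9, enqueue [4, 10], visited so far: [2, 49, 40, 9]
  queue [44, 4, 10] -> pop 44, enqueue [none], visited so far: [2, 49, 40, 9, 44]
  queue [4, 10] -> pop 4, enqueue [none], visited so far: [2, 49, 40, 9, 44, 4]
  queue [10] -> pop 10, enqueue [25], visited so far: [2, 49, 40, 9, 44, 4, 10]
  queue [25] -> pop 25, enqueue [27], visited so far: [2, 49, 40, 9, 44, 4, 10, 25]
  queue [27] -> pop 27, enqueue [none], visited so far: [2, 49, 40, 9, 44, 4, 10, 25, 27]
Result: [2, 49, 40, 9, 44, 4, 10, 25, 27]


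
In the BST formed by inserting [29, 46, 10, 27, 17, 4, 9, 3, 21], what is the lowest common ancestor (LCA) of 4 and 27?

Tree insertion order: [29, 46, 10, 27, 17, 4, 9, 3, 21]
Tree (level-order array): [29, 10, 46, 4, 27, None, None, 3, 9, 17, None, None, None, None, None, None, 21]
In a BST, the LCA of p=4, q=27 is the first node v on the
root-to-leaf path with p <= v <= q (go left if both < v, right if both > v).
Walk from root:
  at 29: both 4 and 27 < 29, go left
  at 10: 4 <= 10 <= 27, this is the LCA
LCA = 10


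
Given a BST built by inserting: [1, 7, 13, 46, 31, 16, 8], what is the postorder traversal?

Tree insertion order: [1, 7, 13, 46, 31, 16, 8]
Tree (level-order array): [1, None, 7, None, 13, 8, 46, None, None, 31, None, 16]
Postorder traversal: [8, 16, 31, 46, 13, 7, 1]


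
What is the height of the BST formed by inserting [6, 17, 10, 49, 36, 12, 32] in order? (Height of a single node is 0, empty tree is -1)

Insertion order: [6, 17, 10, 49, 36, 12, 32]
Tree (level-order array): [6, None, 17, 10, 49, None, 12, 36, None, None, None, 32]
Compute height bottom-up (empty subtree = -1):
  height(12) = 1 + max(-1, -1) = 0
  height(10) = 1 + max(-1, 0) = 1
  height(32) = 1 + max(-1, -1) = 0
  height(36) = 1 + max(0, -1) = 1
  height(49) = 1 + max(1, -1) = 2
  height(17) = 1 + max(1, 2) = 3
  height(6) = 1 + max(-1, 3) = 4
Height = 4


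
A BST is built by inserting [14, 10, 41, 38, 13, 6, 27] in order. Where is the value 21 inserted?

Starting tree (level order): [14, 10, 41, 6, 13, 38, None, None, None, None, None, 27]
Insertion path: 14 -> 41 -> 38 -> 27
Result: insert 21 as left child of 27
Final tree (level order): [14, 10, 41, 6, 13, 38, None, None, None, None, None, 27, None, 21]


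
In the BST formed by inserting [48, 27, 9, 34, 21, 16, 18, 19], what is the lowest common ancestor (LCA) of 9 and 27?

Tree insertion order: [48, 27, 9, 34, 21, 16, 18, 19]
Tree (level-order array): [48, 27, None, 9, 34, None, 21, None, None, 16, None, None, 18, None, 19]
In a BST, the LCA of p=9, q=27 is the first node v on the
root-to-leaf path with p <= v <= q (go left if both < v, right if both > v).
Walk from root:
  at 48: both 9 and 27 < 48, go left
  at 27: 9 <= 27 <= 27, this is the LCA
LCA = 27


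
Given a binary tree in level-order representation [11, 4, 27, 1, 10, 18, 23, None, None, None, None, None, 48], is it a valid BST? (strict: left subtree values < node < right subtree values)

Level-order array: [11, 4, 27, 1, 10, 18, 23, None, None, None, None, None, 48]
Validate using subtree bounds (lo, hi): at each node, require lo < value < hi,
then recurse left with hi=value and right with lo=value.
Preorder trace (stopping at first violation):
  at node 11 with bounds (-inf, +inf): OK
  at node 4 with bounds (-inf, 11): OK
  at node 1 with bounds (-inf, 4): OK
  at node 10 with bounds (4, 11): OK
  at node 27 with bounds (11, +inf): OK
  at node 18 with bounds (11, 27): OK
  at node 48 with bounds (18, 27): VIOLATION
Node 48 violates its bound: not (18 < 48 < 27).
Result: Not a valid BST


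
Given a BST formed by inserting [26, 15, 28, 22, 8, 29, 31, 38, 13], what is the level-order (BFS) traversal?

Tree insertion order: [26, 15, 28, 22, 8, 29, 31, 38, 13]
Tree (level-order array): [26, 15, 28, 8, 22, None, 29, None, 13, None, None, None, 31, None, None, None, 38]
BFS from the root, enqueuing left then right child of each popped node:
  queue [26] -> pop 26, enqueue [15, 28], visited so far: [26]
  queue [15, 28] -> pop 15, enqueue [8, 22], visited so far: [26, 15]
  queue [28, 8, 22] -> pop 28, enqueue [29], visited so far: [26, 15, 28]
  queue [8, 22, 29] -> pop 8, enqueue [13], visited so far: [26, 15, 28, 8]
  queue [22, 29, 13] -> pop 22, enqueue [none], visited so far: [26, 15, 28, 8, 22]
  queue [29, 13] -> pop 29, enqueue [31], visited so far: [26, 15, 28, 8, 22, 29]
  queue [13, 31] -> pop 13, enqueue [none], visited so far: [26, 15, 28, 8, 22, 29, 13]
  queue [31] -> pop 31, enqueue [38], visited so far: [26, 15, 28, 8, 22, 29, 13, 31]
  queue [38] -> pop 38, enqueue [none], visited so far: [26, 15, 28, 8, 22, 29, 13, 31, 38]
Result: [26, 15, 28, 8, 22, 29, 13, 31, 38]


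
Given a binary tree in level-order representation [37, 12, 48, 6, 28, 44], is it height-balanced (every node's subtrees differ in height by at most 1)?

Tree (level-order array): [37, 12, 48, 6, 28, 44]
Definition: a tree is height-balanced if, at every node, |h(left) - h(right)| <= 1 (empty subtree has height -1).
Bottom-up per-node check:
  node 6: h_left=-1, h_right=-1, diff=0 [OK], height=0
  node 28: h_left=-1, h_right=-1, diff=0 [OK], height=0
  node 12: h_left=0, h_right=0, diff=0 [OK], height=1
  node 44: h_left=-1, h_right=-1, diff=0 [OK], height=0
  node 48: h_left=0, h_right=-1, diff=1 [OK], height=1
  node 37: h_left=1, h_right=1, diff=0 [OK], height=2
All nodes satisfy the balance condition.
Result: Balanced
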